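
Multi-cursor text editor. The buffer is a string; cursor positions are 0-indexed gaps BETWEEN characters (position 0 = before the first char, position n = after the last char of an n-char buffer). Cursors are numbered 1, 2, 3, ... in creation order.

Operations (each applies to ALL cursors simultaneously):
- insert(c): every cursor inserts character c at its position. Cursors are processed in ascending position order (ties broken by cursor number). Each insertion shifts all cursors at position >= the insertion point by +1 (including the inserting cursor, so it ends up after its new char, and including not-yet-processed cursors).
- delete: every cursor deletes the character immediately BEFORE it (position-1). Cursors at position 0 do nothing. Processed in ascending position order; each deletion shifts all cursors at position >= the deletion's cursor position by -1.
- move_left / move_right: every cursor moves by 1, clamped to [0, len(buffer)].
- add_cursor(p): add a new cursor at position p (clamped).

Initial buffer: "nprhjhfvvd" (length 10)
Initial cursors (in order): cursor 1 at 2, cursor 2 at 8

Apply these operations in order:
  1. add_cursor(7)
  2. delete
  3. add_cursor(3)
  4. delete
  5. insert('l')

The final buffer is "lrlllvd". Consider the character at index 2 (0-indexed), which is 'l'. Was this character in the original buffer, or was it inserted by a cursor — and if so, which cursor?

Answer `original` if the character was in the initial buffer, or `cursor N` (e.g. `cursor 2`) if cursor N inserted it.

After op 1 (add_cursor(7)): buffer="nprhjhfvvd" (len 10), cursors c1@2 c3@7 c2@8, authorship ..........
After op 2 (delete): buffer="nrhjhvd" (len 7), cursors c1@1 c2@5 c3@5, authorship .......
After op 3 (add_cursor(3)): buffer="nrhjhvd" (len 7), cursors c1@1 c4@3 c2@5 c3@5, authorship .......
After op 4 (delete): buffer="rvd" (len 3), cursors c1@0 c2@1 c3@1 c4@1, authorship ...
After op 5 (insert('l')): buffer="lrlllvd" (len 7), cursors c1@1 c2@5 c3@5 c4@5, authorship 1.234..
Authorship (.=original, N=cursor N): 1 . 2 3 4 . .
Index 2: author = 2

Answer: cursor 2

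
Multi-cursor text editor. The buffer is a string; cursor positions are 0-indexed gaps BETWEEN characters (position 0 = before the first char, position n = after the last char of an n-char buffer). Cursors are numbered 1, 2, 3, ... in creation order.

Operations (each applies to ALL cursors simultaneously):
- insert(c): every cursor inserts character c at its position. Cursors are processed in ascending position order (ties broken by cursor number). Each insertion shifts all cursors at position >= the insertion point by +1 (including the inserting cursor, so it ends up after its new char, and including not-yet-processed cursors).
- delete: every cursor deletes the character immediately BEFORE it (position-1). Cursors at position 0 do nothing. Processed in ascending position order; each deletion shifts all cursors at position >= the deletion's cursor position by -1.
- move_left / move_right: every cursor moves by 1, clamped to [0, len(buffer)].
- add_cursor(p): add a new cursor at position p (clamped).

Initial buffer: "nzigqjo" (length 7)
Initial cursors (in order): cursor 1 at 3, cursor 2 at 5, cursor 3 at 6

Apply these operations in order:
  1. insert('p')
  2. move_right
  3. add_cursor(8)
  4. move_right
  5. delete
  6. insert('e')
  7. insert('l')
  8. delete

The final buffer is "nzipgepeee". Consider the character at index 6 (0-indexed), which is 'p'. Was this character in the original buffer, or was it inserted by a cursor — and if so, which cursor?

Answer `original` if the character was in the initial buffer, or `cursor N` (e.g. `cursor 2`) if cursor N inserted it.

Answer: cursor 2

Derivation:
After op 1 (insert('p')): buffer="nzipgqpjpo" (len 10), cursors c1@4 c2@7 c3@9, authorship ...1..2.3.
After op 2 (move_right): buffer="nzipgqpjpo" (len 10), cursors c1@5 c2@8 c3@10, authorship ...1..2.3.
After op 3 (add_cursor(8)): buffer="nzipgqpjpo" (len 10), cursors c1@5 c2@8 c4@8 c3@10, authorship ...1..2.3.
After op 4 (move_right): buffer="nzipgqpjpo" (len 10), cursors c1@6 c2@9 c4@9 c3@10, authorship ...1..2.3.
After op 5 (delete): buffer="nzipgp" (len 6), cursors c1@5 c2@6 c3@6 c4@6, authorship ...1.2
After op 6 (insert('e')): buffer="nzipgepeee" (len 10), cursors c1@6 c2@10 c3@10 c4@10, authorship ...1.12234
After op 7 (insert('l')): buffer="nzipgelpeeelll" (len 14), cursors c1@7 c2@14 c3@14 c4@14, authorship ...1.112234234
After op 8 (delete): buffer="nzipgepeee" (len 10), cursors c1@6 c2@10 c3@10 c4@10, authorship ...1.12234
Authorship (.=original, N=cursor N): . . . 1 . 1 2 2 3 4
Index 6: author = 2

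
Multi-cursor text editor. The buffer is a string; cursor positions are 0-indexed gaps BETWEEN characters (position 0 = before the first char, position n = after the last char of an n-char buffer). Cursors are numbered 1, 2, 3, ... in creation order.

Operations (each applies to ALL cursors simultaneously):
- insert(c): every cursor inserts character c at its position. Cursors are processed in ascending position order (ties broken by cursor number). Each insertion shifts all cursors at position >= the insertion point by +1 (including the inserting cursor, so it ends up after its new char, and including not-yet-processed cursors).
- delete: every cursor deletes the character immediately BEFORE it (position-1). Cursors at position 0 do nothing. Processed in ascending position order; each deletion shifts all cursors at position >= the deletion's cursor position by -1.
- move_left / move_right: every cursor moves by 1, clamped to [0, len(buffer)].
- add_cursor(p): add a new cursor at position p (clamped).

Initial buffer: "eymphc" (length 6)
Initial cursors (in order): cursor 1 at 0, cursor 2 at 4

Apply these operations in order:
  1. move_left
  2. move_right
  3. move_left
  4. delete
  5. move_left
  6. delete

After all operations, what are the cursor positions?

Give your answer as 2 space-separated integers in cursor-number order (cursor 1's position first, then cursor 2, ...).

After op 1 (move_left): buffer="eymphc" (len 6), cursors c1@0 c2@3, authorship ......
After op 2 (move_right): buffer="eymphc" (len 6), cursors c1@1 c2@4, authorship ......
After op 3 (move_left): buffer="eymphc" (len 6), cursors c1@0 c2@3, authorship ......
After op 4 (delete): buffer="eyphc" (len 5), cursors c1@0 c2@2, authorship .....
After op 5 (move_left): buffer="eyphc" (len 5), cursors c1@0 c2@1, authorship .....
After op 6 (delete): buffer="yphc" (len 4), cursors c1@0 c2@0, authorship ....

Answer: 0 0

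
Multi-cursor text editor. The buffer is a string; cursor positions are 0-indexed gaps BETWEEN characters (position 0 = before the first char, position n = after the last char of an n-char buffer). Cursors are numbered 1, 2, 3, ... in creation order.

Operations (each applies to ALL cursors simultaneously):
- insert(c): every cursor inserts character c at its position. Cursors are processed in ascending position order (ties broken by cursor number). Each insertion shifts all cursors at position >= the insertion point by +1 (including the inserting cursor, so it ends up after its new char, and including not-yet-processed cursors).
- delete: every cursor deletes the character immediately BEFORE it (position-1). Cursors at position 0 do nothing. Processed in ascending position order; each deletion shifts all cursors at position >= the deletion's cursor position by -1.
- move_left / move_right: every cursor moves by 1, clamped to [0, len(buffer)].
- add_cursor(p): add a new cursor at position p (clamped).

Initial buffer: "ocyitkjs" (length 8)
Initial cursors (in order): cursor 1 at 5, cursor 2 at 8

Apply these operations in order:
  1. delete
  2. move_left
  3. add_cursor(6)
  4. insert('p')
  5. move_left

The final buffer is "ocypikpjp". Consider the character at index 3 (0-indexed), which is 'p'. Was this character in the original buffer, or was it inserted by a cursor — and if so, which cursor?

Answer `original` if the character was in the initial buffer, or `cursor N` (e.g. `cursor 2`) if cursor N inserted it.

After op 1 (delete): buffer="ocyikj" (len 6), cursors c1@4 c2@6, authorship ......
After op 2 (move_left): buffer="ocyikj" (len 6), cursors c1@3 c2@5, authorship ......
After op 3 (add_cursor(6)): buffer="ocyikj" (len 6), cursors c1@3 c2@5 c3@6, authorship ......
After op 4 (insert('p')): buffer="ocypikpjp" (len 9), cursors c1@4 c2@7 c3@9, authorship ...1..2.3
After op 5 (move_left): buffer="ocypikpjp" (len 9), cursors c1@3 c2@6 c3@8, authorship ...1..2.3
Authorship (.=original, N=cursor N): . . . 1 . . 2 . 3
Index 3: author = 1

Answer: cursor 1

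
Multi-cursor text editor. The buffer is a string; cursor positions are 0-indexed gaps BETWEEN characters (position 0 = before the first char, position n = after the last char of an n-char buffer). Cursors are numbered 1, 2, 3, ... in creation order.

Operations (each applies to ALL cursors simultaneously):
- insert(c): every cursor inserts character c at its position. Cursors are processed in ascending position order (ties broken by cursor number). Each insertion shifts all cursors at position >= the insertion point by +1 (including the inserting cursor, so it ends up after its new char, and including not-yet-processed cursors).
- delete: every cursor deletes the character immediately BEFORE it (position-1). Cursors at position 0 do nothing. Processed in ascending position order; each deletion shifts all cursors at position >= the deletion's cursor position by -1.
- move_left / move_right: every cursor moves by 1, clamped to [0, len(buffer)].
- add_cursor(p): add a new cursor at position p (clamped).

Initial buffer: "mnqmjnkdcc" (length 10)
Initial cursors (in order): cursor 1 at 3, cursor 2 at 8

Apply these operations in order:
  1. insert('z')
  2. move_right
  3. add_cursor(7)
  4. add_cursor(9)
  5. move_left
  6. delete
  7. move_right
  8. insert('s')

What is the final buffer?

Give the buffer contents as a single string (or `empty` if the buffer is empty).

Answer: mnqmsnsdscsc

Derivation:
After op 1 (insert('z')): buffer="mnqzmjnkdzcc" (len 12), cursors c1@4 c2@10, authorship ...1.....2..
After op 2 (move_right): buffer="mnqzmjnkdzcc" (len 12), cursors c1@5 c2@11, authorship ...1.....2..
After op 3 (add_cursor(7)): buffer="mnqzmjnkdzcc" (len 12), cursors c1@5 c3@7 c2@11, authorship ...1.....2..
After op 4 (add_cursor(9)): buffer="mnqzmjnkdzcc" (len 12), cursors c1@5 c3@7 c4@9 c2@11, authorship ...1.....2..
After op 5 (move_left): buffer="mnqzmjnkdzcc" (len 12), cursors c1@4 c3@6 c4@8 c2@10, authorship ...1.....2..
After op 6 (delete): buffer="mnqmndcc" (len 8), cursors c1@3 c3@4 c4@5 c2@6, authorship ........
After op 7 (move_right): buffer="mnqmndcc" (len 8), cursors c1@4 c3@5 c4@6 c2@7, authorship ........
After op 8 (insert('s')): buffer="mnqmsnsdscsc" (len 12), cursors c1@5 c3@7 c4@9 c2@11, authorship ....1.3.4.2.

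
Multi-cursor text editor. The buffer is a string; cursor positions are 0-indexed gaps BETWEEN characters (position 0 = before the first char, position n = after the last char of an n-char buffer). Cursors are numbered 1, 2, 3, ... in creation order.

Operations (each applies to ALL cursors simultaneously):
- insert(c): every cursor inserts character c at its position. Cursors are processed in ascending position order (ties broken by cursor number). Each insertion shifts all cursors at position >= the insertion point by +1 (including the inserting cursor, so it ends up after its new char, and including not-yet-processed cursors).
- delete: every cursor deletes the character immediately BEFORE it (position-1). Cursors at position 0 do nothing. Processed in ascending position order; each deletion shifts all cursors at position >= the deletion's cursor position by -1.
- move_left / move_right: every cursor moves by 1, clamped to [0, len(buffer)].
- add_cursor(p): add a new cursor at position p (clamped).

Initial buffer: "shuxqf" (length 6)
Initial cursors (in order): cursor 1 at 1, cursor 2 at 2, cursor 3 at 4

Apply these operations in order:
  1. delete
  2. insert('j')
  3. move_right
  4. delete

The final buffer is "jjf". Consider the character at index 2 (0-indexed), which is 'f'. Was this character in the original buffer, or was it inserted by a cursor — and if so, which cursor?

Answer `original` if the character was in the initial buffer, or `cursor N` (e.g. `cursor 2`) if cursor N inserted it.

After op 1 (delete): buffer="uqf" (len 3), cursors c1@0 c2@0 c3@1, authorship ...
After op 2 (insert('j')): buffer="jjujqf" (len 6), cursors c1@2 c2@2 c3@4, authorship 12.3..
After op 3 (move_right): buffer="jjujqf" (len 6), cursors c1@3 c2@3 c3@5, authorship 12.3..
After op 4 (delete): buffer="jjf" (len 3), cursors c1@1 c2@1 c3@2, authorship 13.
Authorship (.=original, N=cursor N): 1 3 .
Index 2: author = original

Answer: original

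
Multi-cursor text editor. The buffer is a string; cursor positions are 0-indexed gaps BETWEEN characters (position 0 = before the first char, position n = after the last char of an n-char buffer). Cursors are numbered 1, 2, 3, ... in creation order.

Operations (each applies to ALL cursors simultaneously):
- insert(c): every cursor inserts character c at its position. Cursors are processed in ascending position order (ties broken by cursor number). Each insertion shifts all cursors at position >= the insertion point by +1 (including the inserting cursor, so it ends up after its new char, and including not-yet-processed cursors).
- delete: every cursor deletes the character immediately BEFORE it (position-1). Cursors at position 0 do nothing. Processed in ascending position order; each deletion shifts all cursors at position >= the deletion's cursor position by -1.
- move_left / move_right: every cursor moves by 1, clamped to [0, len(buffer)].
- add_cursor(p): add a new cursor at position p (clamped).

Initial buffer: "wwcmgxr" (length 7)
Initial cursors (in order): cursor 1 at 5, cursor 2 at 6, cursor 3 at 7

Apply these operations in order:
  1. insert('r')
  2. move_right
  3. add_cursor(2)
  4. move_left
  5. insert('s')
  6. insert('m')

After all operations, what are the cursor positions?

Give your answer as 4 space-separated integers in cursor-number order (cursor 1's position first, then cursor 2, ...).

Answer: 10 14 17 3

Derivation:
After op 1 (insert('r')): buffer="wwcmgrxrrr" (len 10), cursors c1@6 c2@8 c3@10, authorship .....1.2.3
After op 2 (move_right): buffer="wwcmgrxrrr" (len 10), cursors c1@7 c2@9 c3@10, authorship .....1.2.3
After op 3 (add_cursor(2)): buffer="wwcmgrxrrr" (len 10), cursors c4@2 c1@7 c2@9 c3@10, authorship .....1.2.3
After op 4 (move_left): buffer="wwcmgrxrrr" (len 10), cursors c4@1 c1@6 c2@8 c3@9, authorship .....1.2.3
After op 5 (insert('s')): buffer="wswcmgrsxrsrsr" (len 14), cursors c4@2 c1@8 c2@11 c3@13, authorship .4....11.22.33
After op 6 (insert('m')): buffer="wsmwcmgrsmxrsmrsmr" (len 18), cursors c4@3 c1@10 c2@14 c3@17, authorship .44....111.222.333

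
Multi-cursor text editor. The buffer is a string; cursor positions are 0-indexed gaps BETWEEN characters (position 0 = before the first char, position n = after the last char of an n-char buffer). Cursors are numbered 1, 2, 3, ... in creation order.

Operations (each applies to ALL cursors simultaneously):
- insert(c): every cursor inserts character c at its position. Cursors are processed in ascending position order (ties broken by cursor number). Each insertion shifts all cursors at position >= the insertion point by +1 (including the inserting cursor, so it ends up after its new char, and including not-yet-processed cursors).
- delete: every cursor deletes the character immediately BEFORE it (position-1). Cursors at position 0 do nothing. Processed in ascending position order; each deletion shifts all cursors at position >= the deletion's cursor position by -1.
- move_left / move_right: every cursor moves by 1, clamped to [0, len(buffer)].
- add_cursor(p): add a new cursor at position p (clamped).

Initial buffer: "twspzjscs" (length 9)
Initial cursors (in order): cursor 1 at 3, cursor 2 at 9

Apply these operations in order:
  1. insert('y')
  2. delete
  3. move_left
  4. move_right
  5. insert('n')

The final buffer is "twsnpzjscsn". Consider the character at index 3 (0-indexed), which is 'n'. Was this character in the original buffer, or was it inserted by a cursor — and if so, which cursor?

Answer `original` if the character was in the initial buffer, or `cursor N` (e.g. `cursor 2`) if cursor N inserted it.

Answer: cursor 1

Derivation:
After op 1 (insert('y')): buffer="twsypzjscsy" (len 11), cursors c1@4 c2@11, authorship ...1......2
After op 2 (delete): buffer="twspzjscs" (len 9), cursors c1@3 c2@9, authorship .........
After op 3 (move_left): buffer="twspzjscs" (len 9), cursors c1@2 c2@8, authorship .........
After op 4 (move_right): buffer="twspzjscs" (len 9), cursors c1@3 c2@9, authorship .........
After op 5 (insert('n')): buffer="twsnpzjscsn" (len 11), cursors c1@4 c2@11, authorship ...1......2
Authorship (.=original, N=cursor N): . . . 1 . . . . . . 2
Index 3: author = 1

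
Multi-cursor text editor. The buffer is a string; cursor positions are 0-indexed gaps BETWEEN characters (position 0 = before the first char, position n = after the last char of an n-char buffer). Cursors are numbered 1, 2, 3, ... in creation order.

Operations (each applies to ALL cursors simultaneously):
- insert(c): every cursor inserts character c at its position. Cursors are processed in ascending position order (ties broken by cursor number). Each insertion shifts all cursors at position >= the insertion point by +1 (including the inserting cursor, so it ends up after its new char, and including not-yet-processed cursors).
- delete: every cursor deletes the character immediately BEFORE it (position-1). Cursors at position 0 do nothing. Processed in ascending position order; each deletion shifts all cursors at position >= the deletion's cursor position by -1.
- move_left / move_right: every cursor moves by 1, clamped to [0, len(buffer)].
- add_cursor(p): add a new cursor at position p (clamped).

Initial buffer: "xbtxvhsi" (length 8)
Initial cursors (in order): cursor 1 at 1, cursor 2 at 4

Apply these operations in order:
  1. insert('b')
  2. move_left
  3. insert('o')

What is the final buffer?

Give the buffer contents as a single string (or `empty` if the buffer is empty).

Answer: xobbtxobvhsi

Derivation:
After op 1 (insert('b')): buffer="xbbtxbvhsi" (len 10), cursors c1@2 c2@6, authorship .1...2....
After op 2 (move_left): buffer="xbbtxbvhsi" (len 10), cursors c1@1 c2@5, authorship .1...2....
After op 3 (insert('o')): buffer="xobbtxobvhsi" (len 12), cursors c1@2 c2@7, authorship .11...22....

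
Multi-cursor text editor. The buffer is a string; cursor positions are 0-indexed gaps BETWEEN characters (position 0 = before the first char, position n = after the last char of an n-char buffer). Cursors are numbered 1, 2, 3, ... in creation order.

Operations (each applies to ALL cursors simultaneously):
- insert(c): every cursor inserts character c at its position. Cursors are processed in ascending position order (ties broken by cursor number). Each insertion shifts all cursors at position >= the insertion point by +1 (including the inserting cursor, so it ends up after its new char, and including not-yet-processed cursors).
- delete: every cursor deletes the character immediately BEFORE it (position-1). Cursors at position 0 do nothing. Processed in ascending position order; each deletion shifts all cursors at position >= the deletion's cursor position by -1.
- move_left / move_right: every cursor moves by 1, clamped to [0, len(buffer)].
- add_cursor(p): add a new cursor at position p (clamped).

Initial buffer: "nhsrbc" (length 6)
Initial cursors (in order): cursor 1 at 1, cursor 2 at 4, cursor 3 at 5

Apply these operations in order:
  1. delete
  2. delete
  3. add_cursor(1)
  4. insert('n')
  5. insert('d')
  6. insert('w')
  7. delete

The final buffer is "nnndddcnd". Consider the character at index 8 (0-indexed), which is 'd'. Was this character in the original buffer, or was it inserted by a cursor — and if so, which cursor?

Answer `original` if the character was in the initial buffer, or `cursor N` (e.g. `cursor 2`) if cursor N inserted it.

After op 1 (delete): buffer="hsc" (len 3), cursors c1@0 c2@2 c3@2, authorship ...
After op 2 (delete): buffer="c" (len 1), cursors c1@0 c2@0 c3@0, authorship .
After op 3 (add_cursor(1)): buffer="c" (len 1), cursors c1@0 c2@0 c3@0 c4@1, authorship .
After op 4 (insert('n')): buffer="nnncn" (len 5), cursors c1@3 c2@3 c3@3 c4@5, authorship 123.4
After op 5 (insert('d')): buffer="nnndddcnd" (len 9), cursors c1@6 c2@6 c3@6 c4@9, authorship 123123.44
After op 6 (insert('w')): buffer="nnndddwwwcndw" (len 13), cursors c1@9 c2@9 c3@9 c4@13, authorship 123123123.444
After op 7 (delete): buffer="nnndddcnd" (len 9), cursors c1@6 c2@6 c3@6 c4@9, authorship 123123.44
Authorship (.=original, N=cursor N): 1 2 3 1 2 3 . 4 4
Index 8: author = 4

Answer: cursor 4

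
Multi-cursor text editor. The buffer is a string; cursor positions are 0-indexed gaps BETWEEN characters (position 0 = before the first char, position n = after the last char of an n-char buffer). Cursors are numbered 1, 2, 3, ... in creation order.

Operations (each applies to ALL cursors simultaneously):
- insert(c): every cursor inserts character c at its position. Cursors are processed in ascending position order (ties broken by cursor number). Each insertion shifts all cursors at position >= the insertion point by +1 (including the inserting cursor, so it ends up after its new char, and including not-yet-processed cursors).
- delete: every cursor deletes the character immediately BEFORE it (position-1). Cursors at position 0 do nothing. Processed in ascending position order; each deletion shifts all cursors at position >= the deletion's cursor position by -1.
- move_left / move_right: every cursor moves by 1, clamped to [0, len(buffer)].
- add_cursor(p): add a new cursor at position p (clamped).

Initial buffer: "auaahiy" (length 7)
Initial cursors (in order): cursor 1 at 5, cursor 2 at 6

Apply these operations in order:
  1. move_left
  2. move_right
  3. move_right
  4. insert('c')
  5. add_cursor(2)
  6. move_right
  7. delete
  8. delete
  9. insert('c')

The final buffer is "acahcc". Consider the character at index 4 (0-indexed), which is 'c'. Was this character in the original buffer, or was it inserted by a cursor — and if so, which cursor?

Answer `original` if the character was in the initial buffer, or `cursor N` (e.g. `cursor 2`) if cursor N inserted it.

After op 1 (move_left): buffer="auaahiy" (len 7), cursors c1@4 c2@5, authorship .......
After op 2 (move_right): buffer="auaahiy" (len 7), cursors c1@5 c2@6, authorship .......
After op 3 (move_right): buffer="auaahiy" (len 7), cursors c1@6 c2@7, authorship .......
After op 4 (insert('c')): buffer="auaahicyc" (len 9), cursors c1@7 c2@9, authorship ......1.2
After op 5 (add_cursor(2)): buffer="auaahicyc" (len 9), cursors c3@2 c1@7 c2@9, authorship ......1.2
After op 6 (move_right): buffer="auaahicyc" (len 9), cursors c3@3 c1@8 c2@9, authorship ......1.2
After op 7 (delete): buffer="auahic" (len 6), cursors c3@2 c1@6 c2@6, authorship .....1
After op 8 (delete): buffer="aah" (len 3), cursors c3@1 c1@3 c2@3, authorship ...
After op 9 (insert('c')): buffer="acahcc" (len 6), cursors c3@2 c1@6 c2@6, authorship .3..12
Authorship (.=original, N=cursor N): . 3 . . 1 2
Index 4: author = 1

Answer: cursor 1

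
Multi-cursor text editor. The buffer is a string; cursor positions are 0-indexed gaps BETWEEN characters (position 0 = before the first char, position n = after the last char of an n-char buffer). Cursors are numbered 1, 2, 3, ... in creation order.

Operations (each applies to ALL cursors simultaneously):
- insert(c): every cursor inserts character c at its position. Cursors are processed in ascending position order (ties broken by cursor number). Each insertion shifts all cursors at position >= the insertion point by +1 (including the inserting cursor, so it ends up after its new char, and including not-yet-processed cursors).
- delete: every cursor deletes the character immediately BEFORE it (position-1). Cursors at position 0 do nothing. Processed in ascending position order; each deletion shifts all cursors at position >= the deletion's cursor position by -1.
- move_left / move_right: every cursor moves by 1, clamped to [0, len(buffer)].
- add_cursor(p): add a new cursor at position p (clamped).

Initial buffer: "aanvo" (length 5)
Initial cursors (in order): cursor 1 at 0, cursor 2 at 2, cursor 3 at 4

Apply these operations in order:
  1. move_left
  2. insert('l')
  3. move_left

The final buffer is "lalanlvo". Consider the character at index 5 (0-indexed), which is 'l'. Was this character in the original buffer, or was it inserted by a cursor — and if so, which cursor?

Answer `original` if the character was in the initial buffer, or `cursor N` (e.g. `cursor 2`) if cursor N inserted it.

Answer: cursor 3

Derivation:
After op 1 (move_left): buffer="aanvo" (len 5), cursors c1@0 c2@1 c3@3, authorship .....
After op 2 (insert('l')): buffer="lalanlvo" (len 8), cursors c1@1 c2@3 c3@6, authorship 1.2..3..
After op 3 (move_left): buffer="lalanlvo" (len 8), cursors c1@0 c2@2 c3@5, authorship 1.2..3..
Authorship (.=original, N=cursor N): 1 . 2 . . 3 . .
Index 5: author = 3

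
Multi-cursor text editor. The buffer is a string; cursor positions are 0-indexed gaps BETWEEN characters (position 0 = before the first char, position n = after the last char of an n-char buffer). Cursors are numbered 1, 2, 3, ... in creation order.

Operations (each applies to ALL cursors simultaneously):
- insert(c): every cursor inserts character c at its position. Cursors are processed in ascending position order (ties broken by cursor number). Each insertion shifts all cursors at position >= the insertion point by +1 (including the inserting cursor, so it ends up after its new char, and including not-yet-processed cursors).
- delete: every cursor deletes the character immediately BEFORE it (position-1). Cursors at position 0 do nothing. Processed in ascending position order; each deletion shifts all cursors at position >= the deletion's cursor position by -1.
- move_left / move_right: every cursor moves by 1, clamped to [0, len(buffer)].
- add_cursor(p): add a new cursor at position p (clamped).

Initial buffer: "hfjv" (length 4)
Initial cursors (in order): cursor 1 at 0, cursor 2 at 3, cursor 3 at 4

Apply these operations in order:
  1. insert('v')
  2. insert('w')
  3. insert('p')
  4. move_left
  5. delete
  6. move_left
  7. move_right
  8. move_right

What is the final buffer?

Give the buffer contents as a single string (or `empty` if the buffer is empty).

After op 1 (insert('v')): buffer="vhfjvvv" (len 7), cursors c1@1 c2@5 c3@7, authorship 1...2.3
After op 2 (insert('w')): buffer="vwhfjvwvvw" (len 10), cursors c1@2 c2@7 c3@10, authorship 11...22.33
After op 3 (insert('p')): buffer="vwphfjvwpvvwp" (len 13), cursors c1@3 c2@9 c3@13, authorship 111...222.333
After op 4 (move_left): buffer="vwphfjvwpvvwp" (len 13), cursors c1@2 c2@8 c3@12, authorship 111...222.333
After op 5 (delete): buffer="vphfjvpvvp" (len 10), cursors c1@1 c2@6 c3@9, authorship 11...22.33
After op 6 (move_left): buffer="vphfjvpvvp" (len 10), cursors c1@0 c2@5 c3@8, authorship 11...22.33
After op 7 (move_right): buffer="vphfjvpvvp" (len 10), cursors c1@1 c2@6 c3@9, authorship 11...22.33
After op 8 (move_right): buffer="vphfjvpvvp" (len 10), cursors c1@2 c2@7 c3@10, authorship 11...22.33

Answer: vphfjvpvvp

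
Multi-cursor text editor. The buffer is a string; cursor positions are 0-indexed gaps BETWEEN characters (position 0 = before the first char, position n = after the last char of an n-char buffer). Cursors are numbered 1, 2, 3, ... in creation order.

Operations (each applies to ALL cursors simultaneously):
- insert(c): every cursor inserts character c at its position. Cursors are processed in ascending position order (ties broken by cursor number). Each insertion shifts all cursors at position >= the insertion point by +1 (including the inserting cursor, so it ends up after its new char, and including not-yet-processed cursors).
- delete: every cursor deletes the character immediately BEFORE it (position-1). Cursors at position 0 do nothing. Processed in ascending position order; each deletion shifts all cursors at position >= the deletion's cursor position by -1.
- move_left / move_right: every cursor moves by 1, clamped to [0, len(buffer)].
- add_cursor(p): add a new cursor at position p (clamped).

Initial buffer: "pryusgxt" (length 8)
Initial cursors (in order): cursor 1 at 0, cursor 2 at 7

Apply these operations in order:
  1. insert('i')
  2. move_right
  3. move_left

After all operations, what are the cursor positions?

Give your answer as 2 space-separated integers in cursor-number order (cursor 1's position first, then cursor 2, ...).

Answer: 1 9

Derivation:
After op 1 (insert('i')): buffer="ipryusgxit" (len 10), cursors c1@1 c2@9, authorship 1.......2.
After op 2 (move_right): buffer="ipryusgxit" (len 10), cursors c1@2 c2@10, authorship 1.......2.
After op 3 (move_left): buffer="ipryusgxit" (len 10), cursors c1@1 c2@9, authorship 1.......2.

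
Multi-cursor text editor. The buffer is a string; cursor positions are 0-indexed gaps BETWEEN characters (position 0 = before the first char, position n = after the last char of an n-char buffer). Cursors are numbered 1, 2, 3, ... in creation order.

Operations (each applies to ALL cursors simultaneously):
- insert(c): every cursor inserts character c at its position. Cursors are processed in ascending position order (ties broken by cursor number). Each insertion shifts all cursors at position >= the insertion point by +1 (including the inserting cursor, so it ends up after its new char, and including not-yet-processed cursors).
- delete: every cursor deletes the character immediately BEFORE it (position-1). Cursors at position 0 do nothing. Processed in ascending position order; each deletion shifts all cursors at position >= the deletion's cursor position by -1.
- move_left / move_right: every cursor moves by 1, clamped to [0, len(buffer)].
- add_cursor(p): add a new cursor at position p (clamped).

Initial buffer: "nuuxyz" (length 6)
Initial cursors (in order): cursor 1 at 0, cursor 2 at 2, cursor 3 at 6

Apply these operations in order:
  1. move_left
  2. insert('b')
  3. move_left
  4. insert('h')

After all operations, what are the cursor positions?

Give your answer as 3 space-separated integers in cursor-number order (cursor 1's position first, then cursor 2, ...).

Answer: 1 4 10

Derivation:
After op 1 (move_left): buffer="nuuxyz" (len 6), cursors c1@0 c2@1 c3@5, authorship ......
After op 2 (insert('b')): buffer="bnbuuxybz" (len 9), cursors c1@1 c2@3 c3@8, authorship 1.2....3.
After op 3 (move_left): buffer="bnbuuxybz" (len 9), cursors c1@0 c2@2 c3@7, authorship 1.2....3.
After op 4 (insert('h')): buffer="hbnhbuuxyhbz" (len 12), cursors c1@1 c2@4 c3@10, authorship 11.22....33.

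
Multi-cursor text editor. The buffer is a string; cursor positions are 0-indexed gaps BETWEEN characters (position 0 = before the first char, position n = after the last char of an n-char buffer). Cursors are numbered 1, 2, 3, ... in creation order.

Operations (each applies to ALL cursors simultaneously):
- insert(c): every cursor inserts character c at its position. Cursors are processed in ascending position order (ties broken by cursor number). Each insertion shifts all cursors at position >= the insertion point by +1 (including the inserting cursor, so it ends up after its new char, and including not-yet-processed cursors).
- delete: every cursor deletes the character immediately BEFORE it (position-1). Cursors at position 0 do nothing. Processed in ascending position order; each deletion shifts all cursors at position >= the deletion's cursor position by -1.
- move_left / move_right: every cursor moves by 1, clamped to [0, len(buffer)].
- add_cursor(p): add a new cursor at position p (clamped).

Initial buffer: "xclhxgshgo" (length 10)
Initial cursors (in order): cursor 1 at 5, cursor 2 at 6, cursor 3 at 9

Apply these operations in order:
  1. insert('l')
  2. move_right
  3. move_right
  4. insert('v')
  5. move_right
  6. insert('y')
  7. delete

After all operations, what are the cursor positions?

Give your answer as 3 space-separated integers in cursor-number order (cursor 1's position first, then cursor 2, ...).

Answer: 10 13 16

Derivation:
After op 1 (insert('l')): buffer="xclhxlglshglo" (len 13), cursors c1@6 c2@8 c3@12, authorship .....1.2...3.
After op 2 (move_right): buffer="xclhxlglshglo" (len 13), cursors c1@7 c2@9 c3@13, authorship .....1.2...3.
After op 3 (move_right): buffer="xclhxlglshglo" (len 13), cursors c1@8 c2@10 c3@13, authorship .....1.2...3.
After op 4 (insert('v')): buffer="xclhxlglvshvglov" (len 16), cursors c1@9 c2@12 c3@16, authorship .....1.21..2.3.3
After op 5 (move_right): buffer="xclhxlglvshvglov" (len 16), cursors c1@10 c2@13 c3@16, authorship .....1.21..2.3.3
After op 6 (insert('y')): buffer="xclhxlglvsyhvgylovy" (len 19), cursors c1@11 c2@15 c3@19, authorship .....1.21.1.2.23.33
After op 7 (delete): buffer="xclhxlglvshvglov" (len 16), cursors c1@10 c2@13 c3@16, authorship .....1.21..2.3.3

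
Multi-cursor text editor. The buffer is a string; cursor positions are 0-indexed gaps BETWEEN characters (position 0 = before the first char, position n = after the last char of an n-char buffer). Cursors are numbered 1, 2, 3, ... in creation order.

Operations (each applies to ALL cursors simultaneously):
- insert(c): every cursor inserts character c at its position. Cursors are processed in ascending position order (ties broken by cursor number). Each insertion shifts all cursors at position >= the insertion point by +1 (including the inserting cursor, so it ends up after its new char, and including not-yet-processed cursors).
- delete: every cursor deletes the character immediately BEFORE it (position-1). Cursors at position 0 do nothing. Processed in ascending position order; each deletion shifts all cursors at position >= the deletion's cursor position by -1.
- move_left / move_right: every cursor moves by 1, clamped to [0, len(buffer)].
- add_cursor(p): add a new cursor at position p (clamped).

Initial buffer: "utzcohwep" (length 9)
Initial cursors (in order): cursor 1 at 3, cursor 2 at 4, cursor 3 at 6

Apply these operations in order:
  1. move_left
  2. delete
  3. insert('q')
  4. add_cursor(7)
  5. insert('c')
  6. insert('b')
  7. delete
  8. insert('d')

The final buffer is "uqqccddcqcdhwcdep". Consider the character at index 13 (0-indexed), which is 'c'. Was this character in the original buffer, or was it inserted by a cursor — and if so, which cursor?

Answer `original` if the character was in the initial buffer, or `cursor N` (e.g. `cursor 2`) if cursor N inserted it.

Answer: cursor 4

Derivation:
After op 1 (move_left): buffer="utzcohwep" (len 9), cursors c1@2 c2@3 c3@5, authorship .........
After op 2 (delete): buffer="uchwep" (len 6), cursors c1@1 c2@1 c3@2, authorship ......
After op 3 (insert('q')): buffer="uqqcqhwep" (len 9), cursors c1@3 c2@3 c3@5, authorship .12.3....
After op 4 (add_cursor(7)): buffer="uqqcqhwep" (len 9), cursors c1@3 c2@3 c3@5 c4@7, authorship .12.3....
After op 5 (insert('c')): buffer="uqqcccqchwcep" (len 13), cursors c1@5 c2@5 c3@8 c4@11, authorship .1212.33..4..
After op 6 (insert('b')): buffer="uqqccbbcqcbhwcbep" (len 17), cursors c1@7 c2@7 c3@11 c4@15, authorship .121212.333..44..
After op 7 (delete): buffer="uqqcccqchwcep" (len 13), cursors c1@5 c2@5 c3@8 c4@11, authorship .1212.33..4..
After op 8 (insert('d')): buffer="uqqccddcqcdhwcdep" (len 17), cursors c1@7 c2@7 c3@11 c4@15, authorship .121212.333..44..
Authorship (.=original, N=cursor N): . 1 2 1 2 1 2 . 3 3 3 . . 4 4 . .
Index 13: author = 4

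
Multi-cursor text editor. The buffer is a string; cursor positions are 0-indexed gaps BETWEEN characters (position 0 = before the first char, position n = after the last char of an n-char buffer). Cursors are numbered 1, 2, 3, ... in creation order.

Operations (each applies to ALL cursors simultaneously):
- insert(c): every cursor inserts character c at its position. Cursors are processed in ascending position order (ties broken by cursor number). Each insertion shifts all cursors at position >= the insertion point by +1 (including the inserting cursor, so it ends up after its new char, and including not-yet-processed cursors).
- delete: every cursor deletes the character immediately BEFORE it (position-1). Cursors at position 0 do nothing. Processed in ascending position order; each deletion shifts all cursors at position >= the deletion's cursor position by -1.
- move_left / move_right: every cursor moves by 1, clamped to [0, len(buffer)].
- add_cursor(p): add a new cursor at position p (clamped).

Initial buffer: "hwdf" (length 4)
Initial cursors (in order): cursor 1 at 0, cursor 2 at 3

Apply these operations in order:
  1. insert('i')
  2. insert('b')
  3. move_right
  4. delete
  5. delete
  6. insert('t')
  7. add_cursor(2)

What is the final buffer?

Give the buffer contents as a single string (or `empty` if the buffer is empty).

Answer: itwdit

Derivation:
After op 1 (insert('i')): buffer="ihwdif" (len 6), cursors c1@1 c2@5, authorship 1...2.
After op 2 (insert('b')): buffer="ibhwdibf" (len 8), cursors c1@2 c2@7, authorship 11...22.
After op 3 (move_right): buffer="ibhwdibf" (len 8), cursors c1@3 c2@8, authorship 11...22.
After op 4 (delete): buffer="ibwdib" (len 6), cursors c1@2 c2@6, authorship 11..22
After op 5 (delete): buffer="iwdi" (len 4), cursors c1@1 c2@4, authorship 1..2
After op 6 (insert('t')): buffer="itwdit" (len 6), cursors c1@2 c2@6, authorship 11..22
After op 7 (add_cursor(2)): buffer="itwdit" (len 6), cursors c1@2 c3@2 c2@6, authorship 11..22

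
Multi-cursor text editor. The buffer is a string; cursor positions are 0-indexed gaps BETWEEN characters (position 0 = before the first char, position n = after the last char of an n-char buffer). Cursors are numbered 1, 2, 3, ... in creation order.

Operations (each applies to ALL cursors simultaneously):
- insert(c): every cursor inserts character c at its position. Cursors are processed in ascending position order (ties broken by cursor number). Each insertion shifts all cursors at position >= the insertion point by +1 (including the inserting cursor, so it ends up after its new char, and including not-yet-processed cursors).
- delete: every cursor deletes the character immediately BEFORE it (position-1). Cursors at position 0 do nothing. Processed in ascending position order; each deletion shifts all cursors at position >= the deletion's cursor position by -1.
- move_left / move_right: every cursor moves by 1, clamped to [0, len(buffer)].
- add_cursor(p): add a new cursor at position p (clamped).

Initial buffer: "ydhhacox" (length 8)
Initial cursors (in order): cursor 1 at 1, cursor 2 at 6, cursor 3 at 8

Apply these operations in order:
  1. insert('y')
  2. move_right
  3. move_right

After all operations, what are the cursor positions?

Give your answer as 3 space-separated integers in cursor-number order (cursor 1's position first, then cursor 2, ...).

Answer: 4 10 11

Derivation:
After op 1 (insert('y')): buffer="yydhhacyoxy" (len 11), cursors c1@2 c2@8 c3@11, authorship .1.....2..3
After op 2 (move_right): buffer="yydhhacyoxy" (len 11), cursors c1@3 c2@9 c3@11, authorship .1.....2..3
After op 3 (move_right): buffer="yydhhacyoxy" (len 11), cursors c1@4 c2@10 c3@11, authorship .1.....2..3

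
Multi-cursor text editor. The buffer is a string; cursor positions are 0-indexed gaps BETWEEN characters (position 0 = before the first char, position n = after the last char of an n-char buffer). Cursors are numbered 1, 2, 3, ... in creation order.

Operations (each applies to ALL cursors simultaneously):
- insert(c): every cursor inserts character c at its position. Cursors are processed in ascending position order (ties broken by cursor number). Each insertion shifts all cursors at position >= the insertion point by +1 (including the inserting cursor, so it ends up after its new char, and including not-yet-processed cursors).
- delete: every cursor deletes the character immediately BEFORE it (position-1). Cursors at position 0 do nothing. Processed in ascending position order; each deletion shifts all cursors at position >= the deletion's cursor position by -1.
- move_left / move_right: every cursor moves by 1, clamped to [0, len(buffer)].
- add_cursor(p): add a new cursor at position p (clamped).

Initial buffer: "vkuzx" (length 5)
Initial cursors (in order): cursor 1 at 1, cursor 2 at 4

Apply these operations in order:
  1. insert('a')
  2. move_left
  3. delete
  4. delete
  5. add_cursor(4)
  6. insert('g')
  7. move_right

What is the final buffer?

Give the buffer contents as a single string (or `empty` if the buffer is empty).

Answer: gakgaxg

Derivation:
After op 1 (insert('a')): buffer="vakuzax" (len 7), cursors c1@2 c2@6, authorship .1...2.
After op 2 (move_left): buffer="vakuzax" (len 7), cursors c1@1 c2@5, authorship .1...2.
After op 3 (delete): buffer="akuax" (len 5), cursors c1@0 c2@3, authorship 1..2.
After op 4 (delete): buffer="akax" (len 4), cursors c1@0 c2@2, authorship 1.2.
After op 5 (add_cursor(4)): buffer="akax" (len 4), cursors c1@0 c2@2 c3@4, authorship 1.2.
After op 6 (insert('g')): buffer="gakgaxg" (len 7), cursors c1@1 c2@4 c3@7, authorship 11.22.3
After op 7 (move_right): buffer="gakgaxg" (len 7), cursors c1@2 c2@5 c3@7, authorship 11.22.3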